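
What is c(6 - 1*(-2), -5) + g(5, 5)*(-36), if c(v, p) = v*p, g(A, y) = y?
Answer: -220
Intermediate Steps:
c(v, p) = p*v
c(6 - 1*(-2), -5) + g(5, 5)*(-36) = -5*(6 - 1*(-2)) + 5*(-36) = -5*(6 + 2) - 180 = -5*8 - 180 = -40 - 180 = -220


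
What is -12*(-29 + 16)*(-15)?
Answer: -2340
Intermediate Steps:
-12*(-29 + 16)*(-15) = -12*(-13)*(-15) = 156*(-15) = -2340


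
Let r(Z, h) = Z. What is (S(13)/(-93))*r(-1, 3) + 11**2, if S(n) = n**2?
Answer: 11422/93 ≈ 122.82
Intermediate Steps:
(S(13)/(-93))*r(-1, 3) + 11**2 = (13**2/(-93))*(-1) + 11**2 = (169*(-1/93))*(-1) + 121 = -169/93*(-1) + 121 = 169/93 + 121 = 11422/93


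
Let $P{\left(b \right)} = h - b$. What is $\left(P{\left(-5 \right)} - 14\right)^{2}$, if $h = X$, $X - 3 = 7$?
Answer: $1$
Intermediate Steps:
$X = 10$ ($X = 3 + 7 = 10$)
$h = 10$
$P{\left(b \right)} = 10 - b$
$\left(P{\left(-5 \right)} - 14\right)^{2} = \left(\left(10 - -5\right) - 14\right)^{2} = \left(\left(10 + 5\right) - 14\right)^{2} = \left(15 - 14\right)^{2} = 1^{2} = 1$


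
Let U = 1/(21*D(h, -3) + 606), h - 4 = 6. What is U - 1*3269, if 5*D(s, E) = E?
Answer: -9699118/2967 ≈ -3269.0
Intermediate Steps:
h = 10 (h = 4 + 6 = 10)
D(s, E) = E/5
U = 5/2967 (U = 1/(21*((⅕)*(-3)) + 606) = 1/(21*(-⅗) + 606) = 1/(-63/5 + 606) = 1/(2967/5) = 5/2967 ≈ 0.0016852)
U - 1*3269 = 5/2967 - 1*3269 = 5/2967 - 3269 = -9699118/2967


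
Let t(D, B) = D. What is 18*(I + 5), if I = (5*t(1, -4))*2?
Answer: 270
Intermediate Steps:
I = 10 (I = (5*1)*2 = 5*2 = 10)
18*(I + 5) = 18*(10 + 5) = 18*15 = 270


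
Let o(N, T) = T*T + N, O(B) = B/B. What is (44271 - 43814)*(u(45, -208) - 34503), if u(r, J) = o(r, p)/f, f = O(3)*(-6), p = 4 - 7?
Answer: -15771984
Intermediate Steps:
O(B) = 1
p = -3
o(N, T) = N + T² (o(N, T) = T² + N = N + T²)
f = -6 (f = 1*(-6) = -6)
u(r, J) = -3/2 - r/6 (u(r, J) = (r + (-3)²)/(-6) = (r + 9)*(-⅙) = (9 + r)*(-⅙) = -3/2 - r/6)
(44271 - 43814)*(u(45, -208) - 34503) = (44271 - 43814)*((-3/2 - ⅙*45) - 34503) = 457*((-3/2 - 15/2) - 34503) = 457*(-9 - 34503) = 457*(-34512) = -15771984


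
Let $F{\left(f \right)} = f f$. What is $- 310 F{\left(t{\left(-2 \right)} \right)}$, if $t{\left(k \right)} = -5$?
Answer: $-7750$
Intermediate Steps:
$F{\left(f \right)} = f^{2}$
$- 310 F{\left(t{\left(-2 \right)} \right)} = - 310 \left(-5\right)^{2} = \left(-310\right) 25 = -7750$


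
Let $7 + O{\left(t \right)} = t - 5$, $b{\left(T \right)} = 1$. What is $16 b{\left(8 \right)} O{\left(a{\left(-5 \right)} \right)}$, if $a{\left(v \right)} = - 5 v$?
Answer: $208$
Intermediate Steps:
$O{\left(t \right)} = -12 + t$ ($O{\left(t \right)} = -7 + \left(t - 5\right) = -7 + \left(-5 + t\right) = -12 + t$)
$16 b{\left(8 \right)} O{\left(a{\left(-5 \right)} \right)} = 16 \cdot 1 \left(-12 - -25\right) = 16 \left(-12 + 25\right) = 16 \cdot 13 = 208$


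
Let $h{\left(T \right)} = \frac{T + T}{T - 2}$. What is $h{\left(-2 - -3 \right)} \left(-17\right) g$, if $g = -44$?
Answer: $-1496$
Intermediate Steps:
$h{\left(T \right)} = \frac{2 T}{-2 + T}$
$h{\left(-2 - -3 \right)} \left(-17\right) g = \frac{2 \left(-2 - -3\right)}{-2 - -1} \left(-17\right) \left(-44\right) = \frac{2 \left(-2 + 3\right)}{-2 + \left(-2 + 3\right)} \left(-17\right) \left(-44\right) = 2 \cdot 1 \frac{1}{-2 + 1} \left(-17\right) \left(-44\right) = 2 \cdot 1 \frac{1}{-1} \left(-17\right) \left(-44\right) = 2 \cdot 1 \left(-1\right) \left(-17\right) \left(-44\right) = \left(-2\right) \left(-17\right) \left(-44\right) = 34 \left(-44\right) = -1496$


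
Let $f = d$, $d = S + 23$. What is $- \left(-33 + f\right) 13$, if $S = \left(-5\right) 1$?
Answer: $195$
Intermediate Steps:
$S = -5$
$d = 18$ ($d = -5 + 23 = 18$)
$f = 18$
$- \left(-33 + f\right) 13 = - \left(-33 + 18\right) 13 = - \left(-15\right) 13 = \left(-1\right) \left(-195\right) = 195$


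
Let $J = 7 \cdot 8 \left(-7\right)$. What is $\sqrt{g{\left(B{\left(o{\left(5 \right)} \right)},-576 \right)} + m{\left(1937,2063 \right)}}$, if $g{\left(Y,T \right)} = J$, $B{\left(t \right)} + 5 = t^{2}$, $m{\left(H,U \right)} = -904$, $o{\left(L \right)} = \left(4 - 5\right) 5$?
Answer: $36 i \approx 36.0 i$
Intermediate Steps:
$o{\left(L \right)} = -5$ ($o{\left(L \right)} = \left(-1\right) 5 = -5$)
$B{\left(t \right)} = -5 + t^{2}$
$J = -392$ ($J = 56 \left(-7\right) = -392$)
$g{\left(Y,T \right)} = -392$
$\sqrt{g{\left(B{\left(o{\left(5 \right)} \right)},-576 \right)} + m{\left(1937,2063 \right)}} = \sqrt{-392 - 904} = \sqrt{-1296} = 36 i$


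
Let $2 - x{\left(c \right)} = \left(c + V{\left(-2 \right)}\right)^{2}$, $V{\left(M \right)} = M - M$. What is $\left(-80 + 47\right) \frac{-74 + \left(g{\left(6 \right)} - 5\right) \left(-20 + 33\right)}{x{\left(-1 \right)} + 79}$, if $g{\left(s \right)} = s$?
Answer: $\frac{2013}{80} \approx 25.163$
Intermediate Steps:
$V{\left(M \right)} = 0$
$x{\left(c \right)} = 2 - c^{2}$ ($x{\left(c \right)} = 2 - \left(c + 0\right)^{2} = 2 - c^{2}$)
$\left(-80 + 47\right) \frac{-74 + \left(g{\left(6 \right)} - 5\right) \left(-20 + 33\right)}{x{\left(-1 \right)} + 79} = \left(-80 + 47\right) \frac{-74 + \left(6 - 5\right) \left(-20 + 33\right)}{\left(2 - \left(-1\right)^{2}\right) + 79} = - 33 \frac{-74 + 1 \cdot 13}{\left(2 - 1\right) + 79} = - 33 \frac{-74 + 13}{\left(2 - 1\right) + 79} = - 33 \left(- \frac{61}{1 + 79}\right) = - 33 \left(- \frac{61}{80}\right) = - 33 \left(\left(-61\right) \frac{1}{80}\right) = \left(-33\right) \left(- \frac{61}{80}\right) = \frac{2013}{80}$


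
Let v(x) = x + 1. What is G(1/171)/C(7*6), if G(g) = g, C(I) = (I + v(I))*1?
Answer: 1/14535 ≈ 6.8799e-5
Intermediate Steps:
v(x) = 1 + x
C(I) = 1 + 2*I (C(I) = (I + (1 + I))*1 = (1 + 2*I)*1 = 1 + 2*I)
G(1/171)/C(7*6) = 1/(171*(1 + 2*(7*6))) = 1/(171*(1 + 2*42)) = 1/(171*(1 + 84)) = (1/171)/85 = (1/171)*(1/85) = 1/14535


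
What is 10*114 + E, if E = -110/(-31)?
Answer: 35450/31 ≈ 1143.5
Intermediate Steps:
E = 110/31 (E = -110*(-1)/31 = -1*(-110/31) = 110/31 ≈ 3.5484)
10*114 + E = 10*114 + 110/31 = 1140 + 110/31 = 35450/31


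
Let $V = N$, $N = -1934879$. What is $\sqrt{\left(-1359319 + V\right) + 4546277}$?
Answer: $\sqrt{1252079} \approx 1119.0$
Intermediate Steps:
$V = -1934879$
$\sqrt{\left(-1359319 + V\right) + 4546277} = \sqrt{\left(-1359319 - 1934879\right) + 4546277} = \sqrt{-3294198 + 4546277} = \sqrt{1252079}$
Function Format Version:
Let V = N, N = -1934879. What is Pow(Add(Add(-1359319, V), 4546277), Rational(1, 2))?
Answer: Pow(1252079, Rational(1, 2)) ≈ 1119.0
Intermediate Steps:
V = -1934879
Pow(Add(Add(-1359319, V), 4546277), Rational(1, 2)) = Pow(Add(Add(-1359319, -1934879), 4546277), Rational(1, 2)) = Pow(Add(-3294198, 4546277), Rational(1, 2)) = Pow(1252079, Rational(1, 2))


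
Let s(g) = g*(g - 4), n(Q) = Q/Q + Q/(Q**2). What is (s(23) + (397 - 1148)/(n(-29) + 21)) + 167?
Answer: 362969/637 ≈ 569.81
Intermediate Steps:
n(Q) = 1 + 1/Q (n(Q) = 1 + Q/Q**2 = 1 + 1/Q)
s(g) = g*(-4 + g)
(s(23) + (397 - 1148)/(n(-29) + 21)) + 167 = (23*(-4 + 23) + (397 - 1148)/((1 - 29)/(-29) + 21)) + 167 = (23*19 - 751/(-1/29*(-28) + 21)) + 167 = (437 - 751/(28/29 + 21)) + 167 = (437 - 751/637/29) + 167 = (437 - 751*29/637) + 167 = (437 - 21779/637) + 167 = 256590/637 + 167 = 362969/637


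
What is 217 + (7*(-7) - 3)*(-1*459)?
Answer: 24085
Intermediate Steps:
217 + (7*(-7) - 3)*(-1*459) = 217 + (-49 - 3)*(-459) = 217 - 52*(-459) = 217 + 23868 = 24085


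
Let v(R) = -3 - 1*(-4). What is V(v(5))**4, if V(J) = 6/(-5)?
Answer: 1296/625 ≈ 2.0736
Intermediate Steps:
v(R) = 1 (v(R) = -3 + 4 = 1)
V(J) = -6/5 (V(J) = 6*(-1/5) = -6/5)
V(v(5))**4 = (-6/5)**4 = 1296/625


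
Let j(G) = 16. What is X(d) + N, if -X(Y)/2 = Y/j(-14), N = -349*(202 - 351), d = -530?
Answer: 208269/4 ≈ 52067.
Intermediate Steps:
N = 52001 (N = -349*(-149) = 52001)
X(Y) = -Y/8 (X(Y) = -2*Y/16 = -Y/8)
X(d) + N = -⅛*(-530) + 52001 = 265/4 + 52001 = 208269/4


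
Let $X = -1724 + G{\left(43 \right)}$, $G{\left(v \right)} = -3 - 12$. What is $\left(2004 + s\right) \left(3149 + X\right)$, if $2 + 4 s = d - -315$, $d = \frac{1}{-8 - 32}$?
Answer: $\frac{46975419}{16} \approx 2.936 \cdot 10^{6}$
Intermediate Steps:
$G{\left(v \right)} = -15$
$d = - \frac{1}{40}$ ($d = \frac{1}{-40} = - \frac{1}{40} \approx -0.025$)
$s = \frac{12519}{160}$ ($s = - \frac{1}{2} + \frac{- \frac{1}{40} - -315}{4} = - \frac{1}{2} + \frac{- \frac{1}{40} + 315}{4} = - \frac{1}{2} + \frac{1}{4} \cdot \frac{12599}{40} = - \frac{1}{2} + \frac{12599}{160} = \frac{12519}{160} \approx 78.244$)
$X = -1739$ ($X = -1724 - 15 = -1739$)
$\left(2004 + s\right) \left(3149 + X\right) = \left(2004 + \frac{12519}{160}\right) \left(3149 - 1739\right) = \frac{333159}{160} \cdot 1410 = \frac{46975419}{16}$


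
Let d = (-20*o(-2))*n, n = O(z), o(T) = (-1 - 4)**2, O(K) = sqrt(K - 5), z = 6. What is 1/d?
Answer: -1/500 ≈ -0.0020000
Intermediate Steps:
O(K) = sqrt(-5 + K)
o(T) = 25 (o(T) = (-5)**2 = 25)
n = 1 (n = sqrt(-5 + 6) = sqrt(1) = 1)
d = -500 (d = -20*25*1 = -500*1 = -500)
1/d = 1/(-500) = -1/500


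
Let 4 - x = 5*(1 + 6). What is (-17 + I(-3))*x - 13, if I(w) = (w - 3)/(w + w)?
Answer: 483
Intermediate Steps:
I(w) = (-3 + w)/(2*w) (I(w) = (-3 + w)/((2*w)) = (-3 + w)*(1/(2*w)) = (-3 + w)/(2*w))
x = -31 (x = 4 - 5*(1 + 6) = 4 - 5*7 = 4 - 1*35 = 4 - 35 = -31)
(-17 + I(-3))*x - 13 = (-17 + (½)*(-3 - 3)/(-3))*(-31) - 13 = (-17 + (½)*(-⅓)*(-6))*(-31) - 13 = (-17 + 1)*(-31) - 13 = -16*(-31) - 13 = 496 - 13 = 483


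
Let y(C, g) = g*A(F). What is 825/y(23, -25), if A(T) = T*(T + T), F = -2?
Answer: -33/8 ≈ -4.1250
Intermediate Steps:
A(T) = 2*T² (A(T) = T*(2*T) = 2*T²)
y(C, g) = 8*g (y(C, g) = g*(2*(-2)²) = g*(2*4) = g*8 = 8*g)
825/y(23, -25) = 825/((8*(-25))) = 825/(-200) = 825*(-1/200) = -33/8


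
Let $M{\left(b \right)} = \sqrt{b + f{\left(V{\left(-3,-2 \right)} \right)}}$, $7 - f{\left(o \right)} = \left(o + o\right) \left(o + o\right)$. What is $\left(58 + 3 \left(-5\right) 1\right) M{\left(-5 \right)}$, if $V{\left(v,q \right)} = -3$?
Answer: $43 i \sqrt{34} \approx 250.73 i$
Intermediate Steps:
$f{\left(o \right)} = 7 - 4 o^{2}$ ($f{\left(o \right)} = 7 - \left(o + o\right) \left(o + o\right) = 7 - 2 o 2 o = 7 - 4 o^{2}$)
$M{\left(b \right)} = \sqrt{-29 + b}$ ($M{\left(b \right)} = \sqrt{b + \left(7 - 4 \left(-3\right)^{2}\right)} = \sqrt{b + \left(7 - 36\right)} = \sqrt{b - 29} = \sqrt{-29 + b}$)
$\left(58 + 3 \left(-5\right) 1\right) M{\left(-5 \right)} = \left(58 + 3 \left(-5\right) 1\right) \sqrt{-29 - 5} = \left(58 - 15\right) \sqrt{-34} = \left(58 - 15\right) i \sqrt{34} = 43 i \sqrt{34}$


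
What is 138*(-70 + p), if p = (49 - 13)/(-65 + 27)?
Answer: -186024/19 ≈ -9790.7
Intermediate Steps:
p = -18/19 (p = 36/(-38) = 36*(-1/38) = -18/19 ≈ -0.94737)
138*(-70 + p) = 138*(-70 - 18/19) = 138*(-1348/19) = -186024/19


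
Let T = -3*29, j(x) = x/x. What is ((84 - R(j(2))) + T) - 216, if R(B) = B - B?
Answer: -219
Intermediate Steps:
j(x) = 1
R(B) = 0
T = -87
((84 - R(j(2))) + T) - 216 = ((84 - 1*0) - 87) - 216 = ((84 + 0) - 87) - 216 = (84 - 87) - 216 = -3 - 216 = -219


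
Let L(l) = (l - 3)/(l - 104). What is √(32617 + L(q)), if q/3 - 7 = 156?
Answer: √4834841935/385 ≈ 180.61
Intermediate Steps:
q = 489 (q = 21 + 3*156 = 21 + 468 = 489)
L(l) = (-3 + l)/(-104 + l)
√(32617 + L(q)) = √(32617 + (-3 + 489)/(-104 + 489)) = √(32617 + 486/385) = √(12558031/385) = √4834841935/385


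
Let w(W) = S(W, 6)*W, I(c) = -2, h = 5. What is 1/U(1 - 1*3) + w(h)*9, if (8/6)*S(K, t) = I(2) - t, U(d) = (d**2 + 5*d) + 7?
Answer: -269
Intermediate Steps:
U(d) = 7 + d**2 + 5*d
S(K, t) = -3/2 - 3*t/4 (S(K, t) = 3*(-2 - t)/4 = -3/2 - 3*t/4)
w(W) = -6*W (w(W) = (-3/2 - 3/4*6)*W = (-3/2 - 9/2)*W = -6*W)
1/U(1 - 1*3) + w(h)*9 = 1/(7 + (1 - 1*3)**2 + 5*(1 - 1*3)) - 6*5*9 = 1/(7 + (1 - 3)**2 + 5*(1 - 3)) - 30*9 = 1/(7 + (-2)**2 + 5*(-2)) - 270 = 1/(7 + 4 - 10) - 270 = 1/1 - 270 = 1 - 270 = -269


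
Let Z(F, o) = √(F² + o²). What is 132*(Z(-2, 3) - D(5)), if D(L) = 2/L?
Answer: -264/5 + 132*√13 ≈ 423.13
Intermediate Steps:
132*(Z(-2, 3) - D(5)) = 132*(√((-2)² + 3²) - 2/5) = 132*(√(4 + 9) - 2/5) = 132*(√13 - 1*⅖) = 132*(√13 - ⅖) = 132*(-⅖ + √13) = -264/5 + 132*√13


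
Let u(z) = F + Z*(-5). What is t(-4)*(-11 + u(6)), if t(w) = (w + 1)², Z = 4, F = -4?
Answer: -315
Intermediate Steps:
t(w) = (1 + w)²
u(z) = -24 (u(z) = -4 + 4*(-5) = -4 - 20 = -24)
t(-4)*(-11 + u(6)) = (1 - 4)²*(-11 - 24) = (-3)²*(-35) = 9*(-35) = -315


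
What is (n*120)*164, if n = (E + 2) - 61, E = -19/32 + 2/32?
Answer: -1171575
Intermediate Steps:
E = -17/32 (E = -19*1/32 + 2*(1/32) = -19/32 + 1/16 = -17/32 ≈ -0.53125)
n = -1905/32 (n = (-17/32 + 2) - 61 = 47/32 - 61 = -1905/32 ≈ -59.531)
(n*120)*164 = -1905/32*120*164 = -28575/4*164 = -1171575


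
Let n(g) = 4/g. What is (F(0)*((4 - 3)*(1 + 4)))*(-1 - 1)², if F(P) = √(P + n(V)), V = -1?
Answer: 40*I ≈ 40.0*I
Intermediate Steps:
F(P) = √(-4 + P) (F(P) = √(P + 4/(-1)) = √(P + 4*(-1)) = √(P - 4) = √(-4 + P))
(F(0)*((4 - 3)*(1 + 4)))*(-1 - 1)² = (√(-4 + 0)*((4 - 3)*(1 + 4)))*(-1 - 1)² = (√(-4)*(1*5))*(-2)² = ((2*I)*5)*4 = (10*I)*4 = 40*I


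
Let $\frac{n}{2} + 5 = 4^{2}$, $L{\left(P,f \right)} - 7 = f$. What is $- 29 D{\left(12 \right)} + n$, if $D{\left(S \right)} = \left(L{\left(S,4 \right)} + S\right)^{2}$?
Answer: $-15319$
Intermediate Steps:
$L{\left(P,f \right)} = 7 + f$
$n = 22$ ($n = -10 + 2 \cdot 4^{2} = -10 + 2 \cdot 16 = -10 + 32 = 22$)
$D{\left(S \right)} = \left(11 + S\right)^{2}$ ($D{\left(S \right)} = \left(\left(7 + 4\right) + S\right)^{2} = \left(11 + S\right)^{2}$)
$- 29 D{\left(12 \right)} + n = - 29 \left(11 + 12\right)^{2} + 22 = - 29 \cdot 23^{2} + 22 = \left(-29\right) 529 + 22 = -15341 + 22 = -15319$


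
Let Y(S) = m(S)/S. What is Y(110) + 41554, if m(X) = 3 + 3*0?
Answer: 4570943/110 ≈ 41554.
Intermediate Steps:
m(X) = 3 (m(X) = 3 + 0 = 3)
Y(S) = 3/S
Y(110) + 41554 = 3/110 + 41554 = 4570943/110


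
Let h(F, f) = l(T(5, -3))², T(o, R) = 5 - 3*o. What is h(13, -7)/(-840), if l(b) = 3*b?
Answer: -15/14 ≈ -1.0714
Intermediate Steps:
h(F, f) = 900 (h(F, f) = (3*(5 - 3*5))² = (3*(5 - 15))² = (3*(-10))² = (-30)² = 900)
h(13, -7)/(-840) = 900/(-840) = 900*(-1/840) = -15/14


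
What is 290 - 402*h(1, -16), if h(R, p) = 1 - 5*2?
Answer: 3908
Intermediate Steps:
h(R, p) = -9 (h(R, p) = 1 - 10 = -9)
290 - 402*h(1, -16) = 290 - 402*(-9) = 290 + 3618 = 3908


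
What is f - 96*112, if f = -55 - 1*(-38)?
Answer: -10769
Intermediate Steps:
f = -17 (f = -55 + 38 = -17)
f - 96*112 = -17 - 96*112 = -17 - 10752 = -10769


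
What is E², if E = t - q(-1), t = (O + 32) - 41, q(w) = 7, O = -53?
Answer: 4761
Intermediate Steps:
t = -62 (t = (-53 + 32) - 41 = -21 - 41 = -62)
E = -69 (E = -62 - 1*7 = -62 - 7 = -69)
E² = (-69)² = 4761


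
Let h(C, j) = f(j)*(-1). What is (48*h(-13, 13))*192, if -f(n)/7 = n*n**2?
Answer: 141732864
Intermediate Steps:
f(n) = -7*n**3 (f(n) = -7*n*n**2 = -7*n**3)
h(C, j) = 7*j**3 (h(C, j) = -7*j**3*(-1) = 7*j**3)
(48*h(-13, 13))*192 = (48*(7*13**3))*192 = (48*(7*2197))*192 = (48*15379)*192 = 738192*192 = 141732864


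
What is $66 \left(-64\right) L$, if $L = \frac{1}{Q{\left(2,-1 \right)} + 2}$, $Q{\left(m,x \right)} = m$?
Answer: $-1056$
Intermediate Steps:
$L = \frac{1}{4}$ ($L = \frac{1}{2 + 2} = \frac{1}{4} \approx 0.25$)
$66 \left(-64\right) L = 66 \left(-64\right) \frac{1}{4} = \left(-4224\right) \frac{1}{4} = -1056$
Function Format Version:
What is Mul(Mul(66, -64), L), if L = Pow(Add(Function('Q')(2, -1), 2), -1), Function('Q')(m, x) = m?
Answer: -1056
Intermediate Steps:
L = Rational(1, 4) (L = Pow(Add(2, 2), -1) = Pow(4, -1) = Rational(1, 4) ≈ 0.25000)
Mul(Mul(66, -64), L) = Mul(Mul(66, -64), Rational(1, 4)) = Mul(-4224, Rational(1, 4)) = -1056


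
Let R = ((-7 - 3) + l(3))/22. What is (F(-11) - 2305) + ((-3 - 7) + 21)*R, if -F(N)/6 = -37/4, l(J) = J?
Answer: -2253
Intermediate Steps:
R = -7/22 (R = ((-7 - 3) + 3)/22 = (-10 + 3)*(1/22) = -7*1/22 = -7/22 ≈ -0.31818)
F(N) = 111/2 (F(N) = -(-222)/4 = -6*(-37/4) = 111/2)
(F(-11) - 2305) + ((-3 - 7) + 21)*R = (111/2 - 2305) + ((-3 - 7) + 21)*(-7/22) = -4499/2 + (-10 + 21)*(-7/22) = -4499/2 + 11*(-7/22) = -4499/2 - 7/2 = -2253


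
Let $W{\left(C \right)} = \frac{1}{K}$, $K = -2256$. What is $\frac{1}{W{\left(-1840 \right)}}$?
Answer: $-2256$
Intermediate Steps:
$W{\left(C \right)} = - \frac{1}{2256}$ ($W{\left(C \right)} = \frac{1}{-2256} = - \frac{1}{2256}$)
$\frac{1}{W{\left(-1840 \right)}} = \frac{1}{- \frac{1}{2256}} = -2256$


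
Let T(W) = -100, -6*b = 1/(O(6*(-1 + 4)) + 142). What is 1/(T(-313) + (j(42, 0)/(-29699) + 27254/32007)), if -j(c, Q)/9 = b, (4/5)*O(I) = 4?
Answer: -93156437514/9236320961899 ≈ -0.010086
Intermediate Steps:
O(I) = 5 (O(I) = (5/4)*4 = 5)
b = -1/882 (b = -1/(6*(5 + 142)) = -1/6/147 = -1/6*1/147 = -1/882 ≈ -0.0011338)
j(c, Q) = 1/98 (j(c, Q) = -9*(-1/882) = 1/98)
1/(T(-313) + (j(42, 0)/(-29699) + 27254/32007)) = 1/(-100 + ((1/98)/(-29699) + 27254/32007)) = 1/(-100 + ((1/98)*(-1/29699) + 27254*(1/32007))) = 1/(-100 + (-1/2910502 + 27254/32007)) = 1/(-100 + 79322789501/93156437514) = 1/(-9236320961899/93156437514) = -93156437514/9236320961899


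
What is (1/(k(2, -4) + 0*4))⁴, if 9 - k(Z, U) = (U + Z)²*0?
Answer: 1/6561 ≈ 0.00015242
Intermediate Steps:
k(Z, U) = 9 (k(Z, U) = 9 - (U + Z)²*0 = 9 - 1*0 = 9 + 0 = 9)
(1/(k(2, -4) + 0*4))⁴ = (1/(9 + 0*4))⁴ = (1/(9 + 0))⁴ = (1/9)⁴ = (⅑)⁴ = 1/6561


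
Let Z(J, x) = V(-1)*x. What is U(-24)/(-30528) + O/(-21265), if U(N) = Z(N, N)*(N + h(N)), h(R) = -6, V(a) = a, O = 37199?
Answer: -7779863/4508180 ≈ -1.7257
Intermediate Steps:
Z(J, x) = -x
U(N) = -N*(-6 + N) (U(N) = (-N)*(N - 6) = (-N)*(-6 + N) = -N*(-6 + N))
U(-24)/(-30528) + O/(-21265) = -24*(6 - 1*(-24))/(-30528) + 37199/(-21265) = -24*(6 + 24)*(-1/30528) + 37199*(-1/21265) = -24*30*(-1/30528) - 37199/21265 = -720*(-1/30528) - 37199/21265 = 5/212 - 37199/21265 = -7779863/4508180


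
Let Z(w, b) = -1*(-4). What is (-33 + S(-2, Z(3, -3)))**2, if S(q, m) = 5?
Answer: 784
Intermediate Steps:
Z(w, b) = 4
(-33 + S(-2, Z(3, -3)))**2 = (-33 + 5)**2 = (-28)**2 = 784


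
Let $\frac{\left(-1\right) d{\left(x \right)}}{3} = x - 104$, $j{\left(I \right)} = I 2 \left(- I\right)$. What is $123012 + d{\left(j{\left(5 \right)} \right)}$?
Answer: $123474$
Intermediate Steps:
$j{\left(I \right)} = - 2 I^{2}$ ($j{\left(I \right)} = 2 I \left(- I\right) = - 2 I^{2}$)
$d{\left(x \right)} = 312 - 3 x$ ($d{\left(x \right)} = - 3 \left(x - 104\right) = - 3 \left(-104 + x\right) = 312 - 3 x$)
$123012 + d{\left(j{\left(5 \right)} \right)} = 123012 + \left(312 - 3 \left(- 2 \cdot 5^{2}\right)\right) = 123012 + \left(312 - 3 \left(\left(-2\right) 25\right)\right) = 123012 + \left(312 - -150\right) = 123012 + \left(312 + 150\right) = 123012 + 462 = 123474$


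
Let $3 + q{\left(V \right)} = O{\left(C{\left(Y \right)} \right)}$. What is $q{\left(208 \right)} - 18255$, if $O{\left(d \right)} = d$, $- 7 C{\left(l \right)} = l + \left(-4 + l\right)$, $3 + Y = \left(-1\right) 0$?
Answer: $- \frac{127796}{7} \approx -18257.0$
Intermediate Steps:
$Y = -3$ ($Y = -3 - 0 = -3 + 0 = -3$)
$C{\left(l \right)} = \frac{4}{7} - \frac{2 l}{7}$ ($C{\left(l \right)} = - \frac{l + \left(-4 + l\right)}{7} = - \frac{-4 + 2 l}{7} = \frac{4}{7} - \frac{2 l}{7}$)
$q{\left(V \right)} = - \frac{11}{7}$ ($q{\left(V \right)} = -3 + \left(\frac{4}{7} - - \frac{6}{7}\right) = -3 + \left(\frac{4}{7} + \frac{6}{7}\right) = -3 + \frac{10}{7} = - \frac{11}{7}$)
$q{\left(208 \right)} - 18255 = - \frac{11}{7} - 18255 = - \frac{127796}{7}$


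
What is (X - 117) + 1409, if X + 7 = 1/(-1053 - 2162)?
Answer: 4131274/3215 ≈ 1285.0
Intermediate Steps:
X = -22506/3215 (X = -7 + 1/(-1053 - 2162) = -7 + 1/(-3215) = -7 - 1/3215 = -22506/3215 ≈ -7.0003)
(X - 117) + 1409 = (-22506/3215 - 117) + 1409 = -398661/3215 + 1409 = 4131274/3215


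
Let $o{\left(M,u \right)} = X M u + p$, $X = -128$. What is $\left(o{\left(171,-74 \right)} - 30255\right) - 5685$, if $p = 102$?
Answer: $1583874$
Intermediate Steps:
$o{\left(M,u \right)} = 102 - 128 M u$ ($o{\left(M,u \right)} = - 128 M u + 102 = 102 - 128 M u$)
$\left(o{\left(171,-74 \right)} - 30255\right) - 5685 = \left(\left(102 - 21888 \left(-74\right)\right) - 30255\right) - 5685 = \left(\left(102 + 1619712\right) - 30255\right) - 5685 = \left(1619814 - 30255\right) - 5685 = 1589559 - 5685 = 1583874$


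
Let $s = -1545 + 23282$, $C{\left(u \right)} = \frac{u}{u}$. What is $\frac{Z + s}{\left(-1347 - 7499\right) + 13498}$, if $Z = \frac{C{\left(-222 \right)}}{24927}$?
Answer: $\frac{135459550}{28990101} \approx 4.6726$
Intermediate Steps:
$C{\left(u \right)} = 1$
$Z = \frac{1}{24927}$ ($Z = 1 \cdot \frac{1}{24927} = \frac{1}{24927} \approx 4.0117 \cdot 10^{-5}$)
$s = 21737$
$\frac{Z + s}{\left(-1347 - 7499\right) + 13498} = \frac{\frac{1}{24927} + 21737}{\left(-1347 - 7499\right) + 13498} = \frac{541838200}{24927 \left(\left(-1347 - 7499\right) + 13498\right)} = \frac{541838200}{24927 \left(-8846 + 13498\right)} = \frac{541838200}{24927 \cdot 4652} = \frac{541838200}{24927} \cdot \frac{1}{4652} = \frac{135459550}{28990101}$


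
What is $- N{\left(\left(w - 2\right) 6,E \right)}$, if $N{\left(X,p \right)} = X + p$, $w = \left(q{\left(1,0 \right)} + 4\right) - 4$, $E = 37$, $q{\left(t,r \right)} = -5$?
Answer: $5$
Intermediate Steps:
$w = -5$ ($w = \left(-5 + 4\right) - 4 = -1 - 4 = -5$)
$- N{\left(\left(w - 2\right) 6,E \right)} = - (\left(-5 - 2\right) 6 + 37) = - (\left(-7\right) 6 + 37) = - (-42 + 37) = \left(-1\right) \left(-5\right) = 5$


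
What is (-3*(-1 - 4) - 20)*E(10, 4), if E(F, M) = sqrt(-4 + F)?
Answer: -5*sqrt(6) ≈ -12.247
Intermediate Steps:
(-3*(-1 - 4) - 20)*E(10, 4) = (-3*(-1 - 4) - 20)*sqrt(-4 + 10) = (-3*(-5) - 20)*sqrt(6) = (15 - 20)*sqrt(6) = -5*sqrt(6)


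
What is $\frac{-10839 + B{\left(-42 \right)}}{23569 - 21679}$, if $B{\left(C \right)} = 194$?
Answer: $- \frac{2129}{378} \approx -5.6323$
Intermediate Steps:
$\frac{-10839 + B{\left(-42 \right)}}{23569 - 21679} = \frac{-10839 + 194}{23569 - 21679} = - \frac{10645}{1890} = \left(-10645\right) \frac{1}{1890} = - \frac{2129}{378}$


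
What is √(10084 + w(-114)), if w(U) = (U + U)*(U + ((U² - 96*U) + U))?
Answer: 2*I*√1349063 ≈ 2323.0*I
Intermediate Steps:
w(U) = 2*U*(U² - 94*U) (w(U) = (2*U)*(U + (U² - 95*U)) = (2*U)*(U² - 94*U) = 2*U*(U² - 94*U))
√(10084 + w(-114)) = √(10084 + 2*(-114)²*(-94 - 114)) = √(10084 + 2*12996*(-208)) = √(10084 - 5406336) = √(-5396252) = 2*I*√1349063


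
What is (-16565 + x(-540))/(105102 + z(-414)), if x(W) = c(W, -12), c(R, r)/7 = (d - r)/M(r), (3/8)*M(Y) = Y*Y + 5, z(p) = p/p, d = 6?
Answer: -9872551/62641388 ≈ -0.15760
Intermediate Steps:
z(p) = 1
M(Y) = 40/3 + 8*Y²/3 (M(Y) = 8*(Y*Y + 5)/3 = 8*(Y² + 5)/3 = 8*(5 + Y²)/3 = 40/3 + 8*Y²/3)
c(R, r) = 7*(6 - r)/(40/3 + 8*r²/3) (c(R, r) = 7*((6 - r)/(40/3 + 8*r²/3)) = 7*(6 - r)/(40/3 + 8*r²/3))
x(W) = 189/596 (x(W) = 21*(6 - 1*(-12))/(8*(5 + (-12)²)) = 21*(6 + 12)/(8*(5 + 144)) = (21/8)*18/149 = (21/8)*(1/149)*18 = 189/596)
(-16565 + x(-540))/(105102 + z(-414)) = (-16565 + 189/596)/(105102 + 1) = -9872551/596/105103 = -9872551/596*1/105103 = -9872551/62641388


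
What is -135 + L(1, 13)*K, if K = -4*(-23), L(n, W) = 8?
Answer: 601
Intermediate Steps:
K = 92
-135 + L(1, 13)*K = -135 + 8*92 = -135 + 736 = 601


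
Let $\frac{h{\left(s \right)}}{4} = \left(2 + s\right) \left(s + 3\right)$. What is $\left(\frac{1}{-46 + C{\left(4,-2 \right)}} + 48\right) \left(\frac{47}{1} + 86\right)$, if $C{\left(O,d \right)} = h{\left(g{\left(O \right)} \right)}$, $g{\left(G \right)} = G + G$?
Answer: $\frac{2515429}{394} \approx 6384.3$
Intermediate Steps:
$g{\left(G \right)} = 2 G$
$h{\left(s \right)} = 4 \left(2 + s\right) \left(3 + s\right)$ ($h{\left(s \right)} = 4 \left(2 + s\right) \left(s + 3\right) = 4 \left(2 + s\right) \left(3 + s\right)$)
$C{\left(O,d \right)} = 24 + 16 O^{2} + 40 O$ ($C{\left(O,d \right)} = 24 + 4 \left(2 O\right)^{2} + 20 \cdot 2 O = 24 + 4 \cdot 4 O^{2} + 40 O = 24 + 16 O^{2} + 40 O$)
$\left(\frac{1}{-46 + C{\left(4,-2 \right)}} + 48\right) \left(\frac{47}{1} + 86\right) = \left(\frac{1}{-46 + \left(24 + 16 \cdot 4^{2} + 40 \cdot 4\right)} + 48\right) \left(\frac{47}{1} + 86\right) = \left(\frac{1}{-46 + \left(24 + 16 \cdot 16 + 160\right)} + 48\right) \left(47 \cdot 1 + 86\right) = \left(\frac{1}{-46 + \left(24 + 256 + 160\right)} + 48\right) \left(47 + 86\right) = \left(\frac{1}{-46 + 440} + 48\right) 133 = \left(\frac{1}{394} + 48\right) 133 = \frac{18913}{394} \cdot 133 = \frac{2515429}{394}$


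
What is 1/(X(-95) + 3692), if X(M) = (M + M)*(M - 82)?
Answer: 1/37322 ≈ 2.6794e-5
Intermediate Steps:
X(M) = 2*M*(-82 + M) (X(M) = (2*M)*(-82 + M) = 2*M*(-82 + M))
1/(X(-95) + 3692) = 1/(2*(-95)*(-82 - 95) + 3692) = 1/(2*(-95)*(-177) + 3692) = 1/(33630 + 3692) = 1/37322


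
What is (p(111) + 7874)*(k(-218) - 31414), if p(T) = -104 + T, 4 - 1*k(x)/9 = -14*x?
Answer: -463765326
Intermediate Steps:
k(x) = 36 + 126*x (k(x) = 36 - (-126)*x = 36 + 126*x)
(p(111) + 7874)*(k(-218) - 31414) = ((-104 + 111) + 7874)*((36 + 126*(-218)) - 31414) = (7 + 7874)*((36 - 27468) - 31414) = 7881*(-27432 - 31414) = 7881*(-58846) = -463765326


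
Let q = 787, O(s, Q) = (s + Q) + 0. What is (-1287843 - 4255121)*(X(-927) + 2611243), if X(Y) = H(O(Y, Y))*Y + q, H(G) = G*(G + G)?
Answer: 35309633149675976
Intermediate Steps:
O(s, Q) = Q + s (O(s, Q) = (Q + s) + 0 = Q + s)
H(G) = 2*G² (H(G) = G*(2*G) = 2*G²)
X(Y) = 787 + 8*Y³ (X(Y) = (2*(Y + Y)²)*Y + 787 = (2*(2*Y)²)*Y + 787 = (2*(4*Y²))*Y + 787 = (8*Y²)*Y + 787 = 8*Y³ + 787 = 787 + 8*Y³)
(-1287843 - 4255121)*(X(-927) + 2611243) = (-1287843 - 4255121)*((787 + 8*(-927)³) + 2611243) = -5542964*((787 + 8*(-796597983)) + 2611243) = -5542964*((787 - 6372783864) + 2611243) = -5542964*(-6372783077 + 2611243) = -5542964*(-6370171834) = 35309633149675976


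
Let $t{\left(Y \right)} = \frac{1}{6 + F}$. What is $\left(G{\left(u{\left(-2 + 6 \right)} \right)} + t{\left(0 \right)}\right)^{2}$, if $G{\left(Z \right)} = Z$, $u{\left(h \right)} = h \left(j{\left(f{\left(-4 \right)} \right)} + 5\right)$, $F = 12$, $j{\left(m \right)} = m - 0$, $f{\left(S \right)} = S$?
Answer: $\frac{5329}{324} \approx 16.448$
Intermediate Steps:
$j{\left(m \right)} = m$ ($j{\left(m \right)} = m + 0 = m$)
$u{\left(h \right)} = h$ ($u{\left(h \right)} = h \left(-4 + 5\right) = h 1 = h$)
$t{\left(Y \right)} = \frac{1}{18}$ ($t{\left(Y \right)} = \frac{1}{6 + 12} = \frac{1}{18}$)
$\left(G{\left(u{\left(-2 + 6 \right)} \right)} + t{\left(0 \right)}\right)^{2} = \left(\left(-2 + 6\right) + \frac{1}{18}\right)^{2} = \left(4 + \frac{1}{18}\right)^{2} = \left(\frac{73}{18}\right)^{2} = \frac{5329}{324}$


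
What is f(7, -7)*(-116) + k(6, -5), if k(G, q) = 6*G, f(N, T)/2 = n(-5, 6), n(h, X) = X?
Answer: -1356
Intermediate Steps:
f(N, T) = 12 (f(N, T) = 2*6 = 12)
f(7, -7)*(-116) + k(6, -5) = 12*(-116) + 6*6 = -1392 + 36 = -1356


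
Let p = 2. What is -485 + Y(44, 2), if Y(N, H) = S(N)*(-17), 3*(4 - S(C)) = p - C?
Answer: -791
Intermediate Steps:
S(C) = 10/3 + C/3 (S(C) = 4 - (2 - C)/3 = 4 + (-⅔ + C/3) = 10/3 + C/3)
Y(N, H) = -170/3 - 17*N/3 (Y(N, H) = (10/3 + N/3)*(-17) = -170/3 - 17*N/3)
-485 + Y(44, 2) = -485 + (-170/3 - 17/3*44) = -485 + (-170/3 - 748/3) = -485 - 306 = -791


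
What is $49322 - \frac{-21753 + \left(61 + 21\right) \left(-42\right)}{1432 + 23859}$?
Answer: $\frac{1247427899}{25291} \approx 49323.0$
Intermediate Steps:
$49322 - \frac{-21753 + \left(61 + 21\right) \left(-42\right)}{1432 + 23859} = 49322 - \frac{-21753 + 82 \left(-42\right)}{25291} = 49322 - \left(-21753 - 3444\right) \frac{1}{25291} = 49322 - \left(-25197\right) \frac{1}{25291} = 49322 - - \frac{25197}{25291} = 49322 + \frac{25197}{25291} = \frac{1247427899}{25291}$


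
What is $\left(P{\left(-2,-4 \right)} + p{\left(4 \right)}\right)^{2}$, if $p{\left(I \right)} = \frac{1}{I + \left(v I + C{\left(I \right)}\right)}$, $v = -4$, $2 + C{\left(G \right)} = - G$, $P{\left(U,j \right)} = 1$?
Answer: $\frac{289}{324} \approx 0.89198$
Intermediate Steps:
$C{\left(G \right)} = -2 - G$
$p{\left(I \right)} = \frac{1}{-2 - 4 I}$ ($p{\left(I \right)} = \frac{1}{I - \left(2 + 5 I\right)} = \frac{1}{-2 - 4 I}$)
$\left(P{\left(-2,-4 \right)} + p{\left(4 \right)}\right)^{2} = \left(1 + \frac{1}{2 \left(-1 - 8\right)}\right)^{2} = \left(1 + \frac{1}{2 \left(-9\right)}\right)^{2} = \left(1 + \frac{1}{2} \left(- \frac{1}{9}\right)\right)^{2} = \left(1 - \frac{1}{18}\right)^{2} = \left(\frac{17}{18}\right)^{2} = \frac{289}{324}$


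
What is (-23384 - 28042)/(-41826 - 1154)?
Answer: 25713/21490 ≈ 1.1965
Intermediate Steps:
(-23384 - 28042)/(-41826 - 1154) = -51426/(-42980) = -51426*(-1/42980) = 25713/21490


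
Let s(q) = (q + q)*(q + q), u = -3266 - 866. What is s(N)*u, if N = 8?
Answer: -1057792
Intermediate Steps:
u = -4132
s(q) = 4*q**2 (s(q) = (2*q)*(2*q) = 4*q**2)
s(N)*u = (4*8**2)*(-4132) = (4*64)*(-4132) = 256*(-4132) = -1057792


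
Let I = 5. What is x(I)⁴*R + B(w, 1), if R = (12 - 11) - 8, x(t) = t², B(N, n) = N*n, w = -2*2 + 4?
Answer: -2734375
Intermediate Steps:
w = 0 (w = -4 + 4 = 0)
R = -7 (R = 1 - 8 = -7)
x(I)⁴*R + B(w, 1) = (5²)⁴*(-7) + 0*1 = 25⁴*(-7) + 0 = 390625*(-7) + 0 = -2734375 + 0 = -2734375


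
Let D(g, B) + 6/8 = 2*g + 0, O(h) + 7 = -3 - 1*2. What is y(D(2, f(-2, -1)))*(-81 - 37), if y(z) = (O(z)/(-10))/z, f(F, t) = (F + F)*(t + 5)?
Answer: -2832/65 ≈ -43.569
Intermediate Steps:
O(h) = -12 (O(h) = -7 + (-3 - 1*2) = -7 + (-3 - 2) = -7 - 5 = -12)
f(F, t) = 2*F*(5 + t) (f(F, t) = (2*F)*(5 + t) = 2*F*(5 + t))
D(g, B) = -¾ + 2*g (D(g, B) = -¾ + (2*g + 0) = -¾ + 2*g)
y(z) = 6/(5*z) (y(z) = (-12/(-10))/z = (-12*(-⅒))/z = 6/(5*z))
y(D(2, f(-2, -1)))*(-81 - 37) = (6/(5*(-¾ + 2*2)))*(-81 - 37) = (6/(5*(-¾ + 4)))*(-118) = (6/(5*(13/4)))*(-118) = ((6/5)*(4/13))*(-118) = (24/65)*(-118) = -2832/65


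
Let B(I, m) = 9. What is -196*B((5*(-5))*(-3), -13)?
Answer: -1764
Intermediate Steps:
-196*B((5*(-5))*(-3), -13) = -196*9 = -1764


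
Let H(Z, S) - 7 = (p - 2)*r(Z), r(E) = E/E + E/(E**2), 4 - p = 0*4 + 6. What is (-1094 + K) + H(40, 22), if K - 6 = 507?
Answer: -5781/10 ≈ -578.10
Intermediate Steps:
p = -2 (p = 4 - (0*4 + 6) = 4 - (0 + 6) = 4 - 1*6 = 4 - 6 = -2)
r(E) = 1 + 1/E (r(E) = 1 + E/E**2 = 1 + 1/E)
K = 513 (K = 6 + 507 = 513)
H(Z, S) = 7 - 4*(1 + Z)/Z (H(Z, S) = 7 + (-2 - 2)*((1 + Z)/Z) = 7 - 4*(1 + Z)/Z)
(-1094 + K) + H(40, 22) = (-1094 + 513) + (3 - 4/40) = -581 + (3 - 4*1/40) = -581 + (3 - 1/10) = -581 + 29/10 = -5781/10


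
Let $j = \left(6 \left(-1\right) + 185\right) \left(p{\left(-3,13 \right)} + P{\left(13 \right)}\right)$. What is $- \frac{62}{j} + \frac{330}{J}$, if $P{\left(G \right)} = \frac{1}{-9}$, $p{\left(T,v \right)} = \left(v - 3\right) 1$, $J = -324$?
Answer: $- \frac{906337}{860274} \approx -1.0535$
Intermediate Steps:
$p{\left(T,v \right)} = -3 + v$ ($p{\left(T,v \right)} = \left(-3 + v\right) 1 = -3 + v$)
$P{\left(G \right)} = - \frac{1}{9}$
$j = \frac{15931}{9}$ ($j = \left(6 \left(-1\right) + 185\right) \left(\left(-3 + 13\right) - \frac{1}{9}\right) = \left(-6 + 185\right) \left(10 - \frac{1}{9}\right) = 179 \cdot \frac{89}{9} = \frac{15931}{9} \approx 1770.1$)
$- \frac{62}{j} + \frac{330}{J} = - \frac{62}{\frac{15931}{9}} + \frac{330}{-324} = \left(-62\right) \frac{9}{15931} + 330 \left(- \frac{1}{324}\right) = - \frac{558}{15931} - \frac{55}{54} = - \frac{906337}{860274}$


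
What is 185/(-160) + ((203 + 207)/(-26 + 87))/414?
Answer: -460639/404064 ≈ -1.1400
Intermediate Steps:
185/(-160) + ((203 + 207)/(-26 + 87))/414 = 185*(-1/160) + (410/61)*(1/414) = -37/32 + (410*(1/61))*(1/414) = -37/32 + (410/61)*(1/414) = -37/32 + 205/12627 = -460639/404064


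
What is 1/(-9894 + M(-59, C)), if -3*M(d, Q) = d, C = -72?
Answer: -3/29623 ≈ -0.00010127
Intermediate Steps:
M(d, Q) = -d/3
1/(-9894 + M(-59, C)) = 1/(-9894 - ⅓*(-59)) = 1/(-9894 + 59/3) = 1/(-29623/3) = -3/29623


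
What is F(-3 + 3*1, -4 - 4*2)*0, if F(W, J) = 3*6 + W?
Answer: 0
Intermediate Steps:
F(W, J) = 18 + W
F(-3 + 3*1, -4 - 4*2)*0 = (18 + (-3 + 3*1))*0 = (18 + (-3 + 3))*0 = (18 + 0)*0 = 18*0 = 0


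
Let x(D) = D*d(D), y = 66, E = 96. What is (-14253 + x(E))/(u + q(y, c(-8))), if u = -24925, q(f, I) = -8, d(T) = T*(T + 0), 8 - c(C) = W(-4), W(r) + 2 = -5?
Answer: -290161/8311 ≈ -34.913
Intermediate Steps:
W(r) = -7 (W(r) = -2 - 5 = -7)
c(C) = 15 (c(C) = 8 - 1*(-7) = 8 + 7 = 15)
d(T) = T² (d(T) = T*T = T²)
x(D) = D³ (x(D) = D*D² = D³)
(-14253 + x(E))/(u + q(y, c(-8))) = (-14253 + 96³)/(-24925 - 8) = (-14253 + 884736)/(-24933) = 870483*(-1/24933) = -290161/8311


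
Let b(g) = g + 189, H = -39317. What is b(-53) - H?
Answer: 39453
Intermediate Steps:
b(g) = 189 + g
b(-53) - H = (189 - 53) - 1*(-39317) = 136 + 39317 = 39453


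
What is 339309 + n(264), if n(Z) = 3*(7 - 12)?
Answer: 339294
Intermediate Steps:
n(Z) = -15 (n(Z) = 3*(-5) = -15)
339309 + n(264) = 339309 - 15 = 339294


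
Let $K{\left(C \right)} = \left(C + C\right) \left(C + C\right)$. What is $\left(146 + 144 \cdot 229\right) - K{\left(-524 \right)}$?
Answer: $-1065182$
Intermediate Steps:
$K{\left(C \right)} = 4 C^{2}$ ($K{\left(C \right)} = 2 C 2 C = 4 C^{2}$)
$\left(146 + 144 \cdot 229\right) - K{\left(-524 \right)} = \left(146 + 144 \cdot 229\right) - 4 \left(-524\right)^{2} = \left(146 + 32976\right) - 4 \cdot 274576 = 33122 - 1098304 = -1065182$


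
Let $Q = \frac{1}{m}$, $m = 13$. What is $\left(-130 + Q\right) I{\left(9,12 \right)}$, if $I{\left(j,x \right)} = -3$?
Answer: $\frac{5067}{13} \approx 389.77$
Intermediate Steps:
$Q = \frac{1}{13} \approx 0.076923$
$\left(-130 + Q\right) I{\left(9,12 \right)} = \left(-130 + \frac{1}{13}\right) \left(-3\right) = \left(- \frac{1689}{13}\right) \left(-3\right) = \frac{5067}{13}$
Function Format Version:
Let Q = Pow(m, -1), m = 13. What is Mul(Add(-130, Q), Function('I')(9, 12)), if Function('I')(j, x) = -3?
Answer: Rational(5067, 13) ≈ 389.77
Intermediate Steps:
Q = Rational(1, 13) (Q = Pow(13, -1) = Rational(1, 13) ≈ 0.076923)
Mul(Add(-130, Q), Function('I')(9, 12)) = Mul(Add(-130, Rational(1, 13)), -3) = Mul(Rational(-1689, 13), -3) = Rational(5067, 13)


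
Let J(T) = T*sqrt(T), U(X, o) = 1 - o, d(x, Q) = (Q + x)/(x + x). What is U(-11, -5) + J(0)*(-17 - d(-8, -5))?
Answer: 6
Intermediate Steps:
d(x, Q) = (Q + x)/(2*x) (d(x, Q) = (Q + x)/((2*x)) = (Q + x)*(1/(2*x)) = (Q + x)/(2*x))
J(T) = T**(3/2)
U(-11, -5) + J(0)*(-17 - d(-8, -5)) = (1 - 1*(-5)) + 0**(3/2)*(-17 - (-5 - 8)/(2*(-8))) = (1 + 5) + 0*(-17 - (-1)*(-13)/(2*8)) = 6 + 0*(-17 - 1*13/16) = 6 + 0*(-17 - 13/16) = 6 + 0*(-285/16) = 6 + 0 = 6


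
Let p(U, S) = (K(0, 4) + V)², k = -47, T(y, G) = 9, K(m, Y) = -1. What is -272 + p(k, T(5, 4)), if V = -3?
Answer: -256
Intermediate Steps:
p(U, S) = 16 (p(U, S) = (-1 - 3)² = (-4)² = 16)
-272 + p(k, T(5, 4)) = -272 + 16 = -256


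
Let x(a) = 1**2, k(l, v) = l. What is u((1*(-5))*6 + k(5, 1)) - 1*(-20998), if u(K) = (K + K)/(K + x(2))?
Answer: 252001/12 ≈ 21000.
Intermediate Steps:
x(a) = 1
u(K) = 2*K/(1 + K) (u(K) = (K + K)/(K + 1) = (2*K)/(1 + K) = 2*K/(1 + K))
u((1*(-5))*6 + k(5, 1)) - 1*(-20998) = 2*((1*(-5))*6 + 5)/(1 + ((1*(-5))*6 + 5)) - 1*(-20998) = 2*(-5*6 + 5)/(1 + (-5*6 + 5)) + 20998 = 2*(-30 + 5)/(1 + (-30 + 5)) + 20998 = 2*(-25)/(1 - 25) + 20998 = 2*(-25)/(-24) + 20998 = 2*(-25)*(-1/24) + 20998 = 25/12 + 20998 = 252001/12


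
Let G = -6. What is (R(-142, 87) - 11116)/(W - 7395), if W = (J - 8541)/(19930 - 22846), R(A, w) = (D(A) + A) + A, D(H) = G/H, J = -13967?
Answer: 590050413/382358288 ≈ 1.5432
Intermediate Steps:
D(H) = -6/H
R(A, w) = -6/A + 2*A (R(A, w) = (-6/A + A) + A = (A - 6/A) + A = -6/A + 2*A)
W = 5627/729 (W = (-13967 - 8541)/(19930 - 22846) = -22508/(-2916) = -22508*(-1/2916) = 5627/729 ≈ 7.7188)
(R(-142, 87) - 11116)/(W - 7395) = ((-6/(-142) + 2*(-142)) - 11116)/(5627/729 - 7395) = ((-6*(-1/142) - 284) - 11116)/(-5385328/729) = ((3/71 - 284) - 11116)*(-729/5385328) = (-20161/71 - 11116)*(-729/5385328) = -809397/71*(-729/5385328) = 590050413/382358288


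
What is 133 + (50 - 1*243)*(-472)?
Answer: 91229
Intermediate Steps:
133 + (50 - 1*243)*(-472) = 133 + (50 - 243)*(-472) = 133 - 193*(-472) = 133 + 91096 = 91229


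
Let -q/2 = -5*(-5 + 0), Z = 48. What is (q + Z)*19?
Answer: -38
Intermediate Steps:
q = -50 (q = -(-10)*(-5 + 0) = -(-10)*(-5) = -2*25 = -50)
(q + Z)*19 = (-50 + 48)*19 = -2*19 = -38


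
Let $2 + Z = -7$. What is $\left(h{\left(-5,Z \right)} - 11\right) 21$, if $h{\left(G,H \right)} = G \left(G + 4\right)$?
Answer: $-126$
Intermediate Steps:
$Z = -9$ ($Z = -2 - 7 = -9$)
$h{\left(G,H \right)} = G \left(4 + G\right)$
$\left(h{\left(-5,Z \right)} - 11\right) 21 = \left(- 5 \left(4 - 5\right) - 11\right) 21 = \left(\left(-5\right) \left(-1\right) - 11\right) 21 = \left(5 - 11\right) 21 = \left(-6\right) 21 = -126$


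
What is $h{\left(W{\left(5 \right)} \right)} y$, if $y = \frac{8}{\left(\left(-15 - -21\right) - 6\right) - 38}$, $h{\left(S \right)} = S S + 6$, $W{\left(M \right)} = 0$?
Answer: $- \frac{24}{19} \approx -1.2632$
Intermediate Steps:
$h{\left(S \right)} = 6 + S^{2}$ ($h{\left(S \right)} = S^{2} + 6 = 6 + S^{2}$)
$y = - \frac{4}{19}$ ($y = \frac{8}{\left(\left(-15 + 21\right) - 6\right) - 38} = \frac{8}{\left(6 - 6\right) - 38} = \frac{8}{0 - 38} = \frac{8}{-38} = 8 \left(- \frac{1}{38}\right) = - \frac{4}{19} \approx -0.21053$)
$h{\left(W{\left(5 \right)} \right)} y = \left(6 + 0^{2}\right) \left(- \frac{4}{19}\right) = \left(6 + 0\right) \left(- \frac{4}{19}\right) = 6 \left(- \frac{4}{19}\right) = - \frac{24}{19}$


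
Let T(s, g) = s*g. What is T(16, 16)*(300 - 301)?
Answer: -256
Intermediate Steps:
T(s, g) = g*s
T(16, 16)*(300 - 301) = (16*16)*(300 - 301) = 256*(-1) = -256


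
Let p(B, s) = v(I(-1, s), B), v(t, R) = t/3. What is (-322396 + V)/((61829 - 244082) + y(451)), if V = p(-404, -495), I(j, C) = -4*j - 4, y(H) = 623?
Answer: 161198/90815 ≈ 1.7750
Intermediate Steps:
I(j, C) = -4 - 4*j
v(t, R) = t/3 (v(t, R) = t*(1/3) = t/3)
p(B, s) = 0 (p(B, s) = (-4 - 4*(-1))/3 = (-4 + 4)/3 = (1/3)*0 = 0)
V = 0
(-322396 + V)/((61829 - 244082) + y(451)) = (-322396 + 0)/((61829 - 244082) + 623) = -322396/(-182253 + 623) = -322396/(-181630) = -322396*(-1/181630) = 161198/90815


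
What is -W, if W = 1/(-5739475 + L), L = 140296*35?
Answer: 1/829115 ≈ 1.2061e-6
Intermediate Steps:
L = 4910360
W = -1/829115 (W = 1/(-5739475 + 4910360) = 1/(-829115) = -1/829115 ≈ -1.2061e-6)
-W = -1*(-1/829115) = 1/829115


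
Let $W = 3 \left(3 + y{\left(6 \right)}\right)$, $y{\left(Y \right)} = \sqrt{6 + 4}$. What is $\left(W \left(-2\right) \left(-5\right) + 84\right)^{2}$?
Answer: $39276 + 10440 \sqrt{10} \approx 72290.0$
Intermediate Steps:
$y{\left(Y \right)} = \sqrt{10}$
$W = 9 + 3 \sqrt{10}$ ($W = 3 \left(3 + \sqrt{10}\right) = 9 + 3 \sqrt{10} \approx 18.487$)
$\left(W \left(-2\right) \left(-5\right) + 84\right)^{2} = \left(\left(9 + 3 \sqrt{10}\right) \left(-2\right) \left(-5\right) + 84\right)^{2} = \left(\left(-18 - 6 \sqrt{10}\right) \left(-5\right) + 84\right)^{2} = \left(\left(90 + 30 \sqrt{10}\right) + 84\right)^{2} = \left(174 + 30 \sqrt{10}\right)^{2}$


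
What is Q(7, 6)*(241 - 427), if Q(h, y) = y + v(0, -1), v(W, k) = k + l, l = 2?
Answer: -1302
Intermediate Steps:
v(W, k) = 2 + k (v(W, k) = k + 2 = 2 + k)
Q(h, y) = 1 + y (Q(h, y) = y + (2 - 1) = y + 1 = 1 + y)
Q(7, 6)*(241 - 427) = (1 + 6)*(241 - 427) = 7*(-186) = -1302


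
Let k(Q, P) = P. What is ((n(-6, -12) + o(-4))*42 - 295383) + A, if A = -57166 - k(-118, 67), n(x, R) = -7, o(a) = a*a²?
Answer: -355598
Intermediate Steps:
o(a) = a³
A = -57233 (A = -57166 - 1*67 = -57166 - 67 = -57233)
((n(-6, -12) + o(-4))*42 - 295383) + A = ((-7 + (-4)³)*42 - 295383) - 57233 = ((-7 - 64)*42 - 295383) - 57233 = (-71*42 - 295383) - 57233 = (-2982 - 295383) - 57233 = -298365 - 57233 = -355598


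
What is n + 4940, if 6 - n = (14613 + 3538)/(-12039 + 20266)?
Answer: 40672591/8227 ≈ 4943.8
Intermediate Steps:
n = 31211/8227 (n = 6 - (14613 + 3538)/(-12039 + 20266) = 6 - 18151/8227 = 31211/8227 ≈ 3.7937)
n + 4940 = 31211/8227 + 4940 = 40672591/8227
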